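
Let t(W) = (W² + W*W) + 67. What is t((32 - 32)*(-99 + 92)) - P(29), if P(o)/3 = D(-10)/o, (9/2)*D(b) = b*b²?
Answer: 7829/87 ≈ 89.989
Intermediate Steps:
D(b) = 2*b³/9 (D(b) = 2*(b*b²)/9 = 2*b³/9)
P(o) = -2000/(3*o) (P(o) = 3*(((2/9)*(-10)³)/o) = 3*(((2/9)*(-1000))/o) = 3*(-2000/(9*o)) = -2000/(3*o))
t(W) = 67 + 2*W² (t(W) = (W² + W²) + 67 = 2*W² + 67 = 67 + 2*W²)
t((32 - 32)*(-99 + 92)) - P(29) = (67 + 2*((32 - 32)*(-99 + 92))²) - (-2000)/(3*29) = (67 + 2*(0*(-7))²) - (-2000)/(3*29) = (67 + 2*0²) - 1*(-2000/87) = (67 + 2*0) + 2000/87 = (67 + 0) + 2000/87 = 67 + 2000/87 = 7829/87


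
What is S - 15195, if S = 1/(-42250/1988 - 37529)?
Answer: -567152631439/37324951 ≈ -15195.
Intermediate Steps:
S = -994/37324951 (S = 1/(-42250*1/1988 - 37529) = 1/(-21125/994 - 37529) = 1/(-37324951/994) = -994/37324951 ≈ -2.6631e-5)
S - 15195 = -994/37324951 - 15195 = -567152631439/37324951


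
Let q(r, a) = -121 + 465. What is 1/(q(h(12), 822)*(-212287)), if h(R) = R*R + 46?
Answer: -1/73026728 ≈ -1.3694e-8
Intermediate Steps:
h(R) = 46 + R² (h(R) = R² + 46 = 46 + R²)
q(r, a) = 344
1/(q(h(12), 822)*(-212287)) = 1/(344*(-212287)) = (1/344)*(-1/212287) = -1/73026728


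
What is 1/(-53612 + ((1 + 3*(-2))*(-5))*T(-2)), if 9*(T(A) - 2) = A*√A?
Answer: -2169261/116189960182 + 225*I*√2/116189960182 ≈ -1.867e-5 + 2.7386e-9*I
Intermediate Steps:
T(A) = 2 + A^(3/2)/9 (T(A) = 2 + (A*√A)/9 = 2 + A^(3/2)/9)
1/(-53612 + ((1 + 3*(-2))*(-5))*T(-2)) = 1/(-53612 + ((1 + 3*(-2))*(-5))*(2 + (-2)^(3/2)/9)) = 1/(-53612 + ((1 - 6)*(-5))*(2 + (-2*I*√2)/9)) = 1/(-53612 + (-5*(-5))*(2 - 2*I*√2/9)) = 1/(-53612 + 25*(2 - 2*I*√2/9)) = 1/(-53612 + (50 - 50*I*√2/9)) = 1/(-53562 - 50*I*√2/9)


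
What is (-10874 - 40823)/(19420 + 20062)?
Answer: -51697/39482 ≈ -1.3094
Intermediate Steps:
(-10874 - 40823)/(19420 + 20062) = -51697/39482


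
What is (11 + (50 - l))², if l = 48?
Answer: 169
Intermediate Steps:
(11 + (50 - l))² = (11 + (50 - 1*48))² = (11 + (50 - 48))² = (11 + 2)² = 13² = 169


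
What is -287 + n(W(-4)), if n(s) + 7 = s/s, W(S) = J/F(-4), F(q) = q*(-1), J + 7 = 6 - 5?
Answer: -293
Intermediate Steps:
J = -6 (J = -7 + (6 - 5) = -7 + 1 = -6)
F(q) = -q
W(S) = -3/2 (W(S) = -6/((-1*(-4))) = -6/4 = -6*¼ = -3/2)
n(s) = -6 (n(s) = -7 + s/s = -7 + 1 = -6)
-287 + n(W(-4)) = -287 - 6 = -293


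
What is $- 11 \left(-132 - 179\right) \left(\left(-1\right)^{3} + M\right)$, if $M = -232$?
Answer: $-797093$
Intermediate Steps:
$- 11 \left(-132 - 179\right) \left(\left(-1\right)^{3} + M\right) = - 11 \left(-132 - 179\right) \left(\left(-1\right)^{3} - 232\right) = - 11 \left(- 311 \left(-1 - 232\right)\right) = - 11 \left(\left(-311\right) \left(-233\right)\right) = \left(-11\right) 72463 = -797093$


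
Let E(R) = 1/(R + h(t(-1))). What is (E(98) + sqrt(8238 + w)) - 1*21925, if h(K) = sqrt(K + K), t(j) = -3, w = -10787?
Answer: -105349576/4805 + I*sqrt(2549) - I*sqrt(6)/9610 ≈ -21925.0 + 50.487*I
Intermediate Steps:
h(K) = sqrt(2)*sqrt(K) (h(K) = sqrt(2*K) = sqrt(2)*sqrt(K))
E(R) = 1/(R + I*sqrt(6)) (E(R) = 1/(R + sqrt(2)*sqrt(-3)) = 1/(R + sqrt(2)*(I*sqrt(3))) = 1/(R + I*sqrt(6)))
(E(98) + sqrt(8238 + w)) - 1*21925 = (1/(98 + I*sqrt(6)) + sqrt(8238 - 10787)) - 1*21925 = (1/(98 + I*sqrt(6)) + sqrt(-2549)) - 21925 = (1/(98 + I*sqrt(6)) + I*sqrt(2549)) - 21925 = -21925 + 1/(98 + I*sqrt(6)) + I*sqrt(2549)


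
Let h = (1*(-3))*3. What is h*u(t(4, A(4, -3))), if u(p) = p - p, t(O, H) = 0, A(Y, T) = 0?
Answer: 0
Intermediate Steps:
h = -9 (h = -3*3 = -9)
u(p) = 0
h*u(t(4, A(4, -3))) = -9*0 = 0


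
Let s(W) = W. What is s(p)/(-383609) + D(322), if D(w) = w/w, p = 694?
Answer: 382915/383609 ≈ 0.99819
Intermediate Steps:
D(w) = 1
s(p)/(-383609) + D(322) = 694/(-383609) + 1 = 694*(-1/383609) + 1 = -694/383609 + 1 = 382915/383609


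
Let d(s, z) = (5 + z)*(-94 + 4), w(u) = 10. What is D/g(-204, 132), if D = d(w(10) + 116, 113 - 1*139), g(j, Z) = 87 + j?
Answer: -210/13 ≈ -16.154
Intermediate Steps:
d(s, z) = -450 - 90*z (d(s, z) = (5 + z)*(-90) = -450 - 90*z)
D = 1890 (D = -450 - 90*(113 - 1*139) = -450 - 90*(113 - 139) = -450 - 90*(-26) = -450 + 2340 = 1890)
D/g(-204, 132) = 1890/(87 - 204) = 1890/(-117) = 1890*(-1/117) = -210/13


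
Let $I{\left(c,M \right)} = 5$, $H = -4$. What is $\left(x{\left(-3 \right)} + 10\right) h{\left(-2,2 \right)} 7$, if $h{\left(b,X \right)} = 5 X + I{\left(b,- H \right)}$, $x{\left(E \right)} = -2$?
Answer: $840$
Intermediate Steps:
$h{\left(b,X \right)} = 5 + 5 X$ ($h{\left(b,X \right)} = 5 X + 5 = 5 + 5 X$)
$\left(x{\left(-3 \right)} + 10\right) h{\left(-2,2 \right)} 7 = \left(-2 + 10\right) \left(5 + 5 \cdot 2\right) 7 = 8 \left(5 + 10\right) 7 = 8 \cdot 15 \cdot 7 = 120 \cdot 7 = 840$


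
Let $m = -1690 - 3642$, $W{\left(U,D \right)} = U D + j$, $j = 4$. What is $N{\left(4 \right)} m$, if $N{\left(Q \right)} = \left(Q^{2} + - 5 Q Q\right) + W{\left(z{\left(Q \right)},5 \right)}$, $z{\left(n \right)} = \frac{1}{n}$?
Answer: $313255$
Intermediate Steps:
$W{\left(U,D \right)} = 4 + D U$ ($W{\left(U,D \right)} = U D + 4 = D U + 4 = 4 + D U$)
$N{\left(Q \right)} = 4 - 4 Q^{2} + \frac{5}{Q}$ ($N{\left(Q \right)} = \left(Q^{2} + - 5 Q Q\right) + \left(4 + \frac{5}{Q}\right) = \left(Q^{2} - 5 Q^{2}\right) + \left(4 + \frac{5}{Q}\right) = - 4 Q^{2} + \left(4 + \frac{5}{Q}\right) = 4 - 4 Q^{2} + \frac{5}{Q}$)
$m = -5332$ ($m = -1690 - 3642 = -5332$)
$N{\left(4 \right)} m = \left(4 - 4 \cdot 4^{2} + \frac{5}{4}\right) \left(-5332\right) = \left(4 - 64 + 5 \cdot \frac{1}{4}\right) \left(-5332\right) = \left(4 - 64 + \frac{5}{4}\right) \left(-5332\right) = \left(- \frac{235}{4}\right) \left(-5332\right) = 313255$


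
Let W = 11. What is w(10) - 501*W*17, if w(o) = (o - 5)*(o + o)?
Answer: -93587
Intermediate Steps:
w(o) = 2*o*(-5 + o) (w(o) = (-5 + o)*(2*o) = 2*o*(-5 + o))
w(10) - 501*W*17 = 2*10*(-5 + 10) - 5511*17 = 2*10*5 - 501*187 = 100 - 93687 = -93587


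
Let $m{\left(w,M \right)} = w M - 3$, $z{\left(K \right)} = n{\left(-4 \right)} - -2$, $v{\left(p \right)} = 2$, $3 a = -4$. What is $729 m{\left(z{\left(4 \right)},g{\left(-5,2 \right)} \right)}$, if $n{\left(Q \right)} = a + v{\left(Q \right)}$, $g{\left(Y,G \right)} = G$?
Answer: $1701$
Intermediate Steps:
$a = - \frac{4}{3}$ ($a = \frac{1}{3} \left(-4\right) = - \frac{4}{3} \approx -1.3333$)
$n{\left(Q \right)} = \frac{2}{3}$ ($n{\left(Q \right)} = - \frac{4}{3} + 2 = \frac{2}{3}$)
$z{\left(K \right)} = \frac{8}{3}$ ($z{\left(K \right)} = \frac{2}{3} - -2 = \frac{2}{3} + 2 = \frac{8}{3}$)
$m{\left(w,M \right)} = -3 + M w$ ($m{\left(w,M \right)} = M w - 3 = -3 + M w$)
$729 m{\left(z{\left(4 \right)},g{\left(-5,2 \right)} \right)} = 729 \left(-3 + 2 \cdot \frac{8}{3}\right) = 729 \left(-3 + \frac{16}{3}\right) = 729 \cdot \frac{7}{3} = 1701$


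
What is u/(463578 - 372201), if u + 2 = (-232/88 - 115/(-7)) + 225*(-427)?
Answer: -7396867/7036029 ≈ -1.0513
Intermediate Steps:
u = -7396867/77 (u = -2 + ((-232/88 - 115/(-7)) + 225*(-427)) = -2 + ((-232*1/88 - 115*(-⅐)) - 96075) = -2 + ((-29/11 + 115/7) - 96075) = -2 + (1062/77 - 96075) = -2 - 7396713/77 = -7396867/77 ≈ -96063.)
u/(463578 - 372201) = -7396867/(77*(463578 - 372201)) = -7396867/77/91377 = -7396867/77*1/91377 = -7396867/7036029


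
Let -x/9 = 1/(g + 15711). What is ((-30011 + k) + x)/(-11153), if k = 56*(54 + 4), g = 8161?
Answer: 638886345/266244416 ≈ 2.3996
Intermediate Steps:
k = 3248 (k = 56*58 = 3248)
x = -9/23872 (x = -9/(8161 + 15711) = -9/23872 ≈ -0.00037701)
((-30011 + k) + x)/(-11153) = ((-30011 + 3248) - 9/23872)/(-11153) = (-26763 - 9/23872)*(-1/11153) = -638886345/23872*(-1/11153) = 638886345/266244416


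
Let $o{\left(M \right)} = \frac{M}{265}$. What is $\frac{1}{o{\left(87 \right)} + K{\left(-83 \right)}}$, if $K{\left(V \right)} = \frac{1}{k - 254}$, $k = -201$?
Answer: $\frac{24115}{7864} \approx 3.0665$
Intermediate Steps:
$K{\left(V \right)} = - \frac{1}{455}$ ($K{\left(V \right)} = \frac{1}{-201 - 254} = \frac{1}{-455} = - \frac{1}{455}$)
$o{\left(M \right)} = \frac{M}{265}$ ($o{\left(M \right)} = M \frac{1}{265} = \frac{M}{265}$)
$\frac{1}{o{\left(87 \right)} + K{\left(-83 \right)}} = \frac{1}{\frac{1}{265} \cdot 87 - \frac{1}{455}} = \frac{1}{\frac{87}{265} - \frac{1}{455}} = \frac{1}{\frac{7864}{24115}} = \frac{24115}{7864}$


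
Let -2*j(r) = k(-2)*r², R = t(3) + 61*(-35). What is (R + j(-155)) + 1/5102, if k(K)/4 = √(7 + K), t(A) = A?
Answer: -10877463/5102 - 48050*√5 ≈ -1.0958e+5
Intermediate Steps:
k(K) = 4*√(7 + K)
R = -2132 (R = 3 + 61*(-35) = 3 - 2135 = -2132)
j(r) = -2*√5*r² (j(r) = -4*√(7 - 2)*r²/2 = -4*√5*r²/2 = -2*√5*r²)
(R + j(-155)) + 1/5102 = (-2132 - 2*√5*(-155)²) + 1/5102 = (-2132 - 2*√5*24025) + 1/5102 = (-2132 - 48050*√5) + 1/5102 = -10877463/5102 - 48050*√5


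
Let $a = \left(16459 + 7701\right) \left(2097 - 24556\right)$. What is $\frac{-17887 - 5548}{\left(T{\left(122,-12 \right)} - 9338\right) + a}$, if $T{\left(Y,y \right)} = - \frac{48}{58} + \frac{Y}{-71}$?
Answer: $\frac{48252665}{1117252069144} \approx 4.3189 \cdot 10^{-5}$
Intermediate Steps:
$T{\left(Y,y \right)} = - \frac{24}{29} - \frac{Y}{71}$ ($T{\left(Y,y \right)} = \left(-48\right) \frac{1}{58} + Y \left(- \frac{1}{71}\right) = - \frac{24}{29} - \frac{Y}{71}$)
$a = -542609440$ ($a = 24160 \left(-22459\right) = -542609440$)
$\frac{-17887 - 5548}{\left(T{\left(122,-12 \right)} - 9338\right) + a} = \frac{-17887 - 5548}{\left(\left(- \frac{24}{29} - \frac{122}{71}\right) - 9338\right) - 542609440} = - \frac{23435}{\left(\left(- \frac{24}{29} - \frac{122}{71}\right) - 9338\right) - 542609440} = - \frac{23435}{\left(- \frac{5242}{2059} - 9338\right) - 542609440} = - \frac{23435}{- \frac{19232184}{2059} - 542609440} = - \frac{23435}{- \frac{1117252069144}{2059}} = \left(-23435\right) \left(- \frac{2059}{1117252069144}\right) = \frac{48252665}{1117252069144}$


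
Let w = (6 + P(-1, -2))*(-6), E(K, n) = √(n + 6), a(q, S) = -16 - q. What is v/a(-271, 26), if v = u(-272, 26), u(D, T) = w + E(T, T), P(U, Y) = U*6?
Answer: 4*√2/255 ≈ 0.022184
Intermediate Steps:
P(U, Y) = 6*U
E(K, n) = √(6 + n)
w = 0 (w = (6 + 6*(-1))*(-6) = (6 - 6)*(-6) = 0*(-6) = 0)
u(D, T) = √(6 + T) (u(D, T) = 0 + √(6 + T) = √(6 + T))
v = 4*√2 (v = √(6 + 26) = √32 = 4*√2 ≈ 5.6569)
v/a(-271, 26) = (4*√2)/(-16 - 1*(-271)) = (4*√2)/(-16 + 271) = (4*√2)/255 = (4*√2)*(1/255) = 4*√2/255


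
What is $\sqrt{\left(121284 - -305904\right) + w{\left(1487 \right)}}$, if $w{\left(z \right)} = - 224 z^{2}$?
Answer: $2 i \sqrt{123718667} \approx 22246.0 i$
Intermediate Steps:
$\sqrt{\left(121284 - -305904\right) + w{\left(1487 \right)}} = \sqrt{\left(121284 - -305904\right) - 224 \cdot 1487^{2}} = \sqrt{\left(121284 + 305904\right) - 495301856} = \sqrt{427188 - 495301856} = \sqrt{-494874668} = 2 i \sqrt{123718667}$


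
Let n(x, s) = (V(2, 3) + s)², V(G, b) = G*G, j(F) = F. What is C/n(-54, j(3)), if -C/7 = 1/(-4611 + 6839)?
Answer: -1/15596 ≈ -6.4119e-5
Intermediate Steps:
V(G, b) = G²
C = -7/2228 (C = -7/(-4611 + 6839) = -7/2228 ≈ -0.0031418)
n(x, s) = (4 + s)² (n(x, s) = (2² + s)² = (4 + s)²)
C/n(-54, j(3)) = -7/(2228*(4 + 3)²) = -7/(2228*(7²)) = -7/2228/49 = -7/2228*1/49 = -1/15596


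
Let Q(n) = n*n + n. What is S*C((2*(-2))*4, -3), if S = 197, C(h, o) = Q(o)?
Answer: 1182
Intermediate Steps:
Q(n) = n + n² (Q(n) = n² + n = n + n²)
C(h, o) = o*(1 + o)
S*C((2*(-2))*4, -3) = 197*(-3*(1 - 3)) = 197*(-3*(-2)) = 197*6 = 1182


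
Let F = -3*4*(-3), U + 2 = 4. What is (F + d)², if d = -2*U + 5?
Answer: 1369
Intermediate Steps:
U = 2 (U = -2 + 4 = 2)
F = 36 (F = -12*(-3) = 36)
d = 1 (d = -2*2 + 5 = -4 + 5 = 1)
(F + d)² = (36 + 1)² = 37² = 1369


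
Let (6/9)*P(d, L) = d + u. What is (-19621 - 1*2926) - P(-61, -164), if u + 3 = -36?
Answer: -22397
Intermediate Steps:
u = -39 (u = -3 - 36 = -39)
P(d, L) = -117/2 + 3*d/2 (P(d, L) = 3*(d - 39)/2 = 3*(-39 + d)/2 = -117/2 + 3*d/2)
(-19621 - 1*2926) - P(-61, -164) = (-19621 - 1*2926) - (-117/2 + (3/2)*(-61)) = (-19621 - 2926) - (-117/2 - 183/2) = -22547 - 1*(-150) = -22547 + 150 = -22397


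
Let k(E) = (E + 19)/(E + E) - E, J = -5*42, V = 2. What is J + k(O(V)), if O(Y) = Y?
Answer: -827/4 ≈ -206.75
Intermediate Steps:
J = -210
k(E) = -E + (19 + E)/(2*E) (k(E) = (19 + E)/((2*E)) - E = (19 + E)*(1/(2*E)) - E = (19 + E)/(2*E) - E = -E + (19 + E)/(2*E))
J + k(O(V)) = -210 + (½ - 1*2 + (19/2)/2) = -210 + (½ - 2 + (19/2)*(½)) = -210 + (½ - 2 + 19/4) = -210 + 13/4 = -827/4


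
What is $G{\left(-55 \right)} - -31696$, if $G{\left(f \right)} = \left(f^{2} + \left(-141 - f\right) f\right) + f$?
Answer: $39396$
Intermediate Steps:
$G{\left(f \right)} = f + f^{2} + f \left(-141 - f\right)$ ($G{\left(f \right)} = \left(f^{2} + f \left(-141 - f\right)\right) + f = f + f^{2} + f \left(-141 - f\right)$)
$G{\left(-55 \right)} - -31696 = \left(-140\right) \left(-55\right) - -31696 = 7700 + 31696 = 39396$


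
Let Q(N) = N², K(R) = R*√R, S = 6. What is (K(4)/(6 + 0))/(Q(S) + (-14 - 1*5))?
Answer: 4/51 ≈ 0.078431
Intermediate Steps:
K(R) = R^(3/2)
(K(4)/(6 + 0))/(Q(S) + (-14 - 1*5)) = (4^(3/2)/(6 + 0))/(6² + (-14 - 1*5)) = (8/6)/(36 + (-14 - 5)) = ((⅙)*8)/(36 - 19) = (4/3)/17 = (4/3)*(1/17) = 4/51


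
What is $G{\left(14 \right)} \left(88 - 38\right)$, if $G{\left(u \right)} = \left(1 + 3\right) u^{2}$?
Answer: $39200$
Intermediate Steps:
$G{\left(u \right)} = 4 u^{2}$
$G{\left(14 \right)} \left(88 - 38\right) = 4 \cdot 14^{2} \left(88 - 38\right) = 4 \cdot 196 \cdot 50 = 784 \cdot 50 = 39200$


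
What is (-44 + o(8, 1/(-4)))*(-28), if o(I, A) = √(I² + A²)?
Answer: 1232 - 35*√41 ≈ 1007.9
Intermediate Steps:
o(I, A) = √(A² + I²)
(-44 + o(8, 1/(-4)))*(-28) = (-44 + √((1/(-4))² + 8²))*(-28) = (-44 + √((1*(-¼))² + 64))*(-28) = (-44 + √((-¼)² + 64))*(-28) = (-44 + √(1/16 + 64))*(-28) = (-44 + √(1025/16))*(-28) = (-44 + 5*√41/4)*(-28) = 1232 - 35*√41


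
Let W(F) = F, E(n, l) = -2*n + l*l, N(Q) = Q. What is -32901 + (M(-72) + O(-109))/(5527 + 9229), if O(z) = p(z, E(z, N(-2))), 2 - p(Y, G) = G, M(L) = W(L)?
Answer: -121371862/3689 ≈ -32901.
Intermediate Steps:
E(n, l) = l² - 2*n (E(n, l) = -2*n + l² = l² - 2*n)
M(L) = L
p(Y, G) = 2 - G
O(z) = -2 + 2*z (O(z) = 2 - ((-2)² - 2*z) = 2 - (4 - 2*z) = 2 + (-4 + 2*z) = -2 + 2*z)
-32901 + (M(-72) + O(-109))/(5527 + 9229) = -32901 + (-72 + (-2 + 2*(-109)))/(5527 + 9229) = -32901 + (-72 + (-2 - 218))/14756 = -32901 + (-72 - 220)*(1/14756) = -32901 - 292*1/14756 = -32901 - 73/3689 = -121371862/3689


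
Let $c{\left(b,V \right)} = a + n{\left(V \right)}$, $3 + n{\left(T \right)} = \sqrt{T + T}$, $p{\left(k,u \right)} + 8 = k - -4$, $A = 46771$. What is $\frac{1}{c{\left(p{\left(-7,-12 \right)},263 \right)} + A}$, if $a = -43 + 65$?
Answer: $\frac{23395}{1094651787} - \frac{\sqrt{526}}{2189303574} \approx 2.1362 \cdot 10^{-5}$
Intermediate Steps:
$p{\left(k,u \right)} = -4 + k$ ($p{\left(k,u \right)} = -8 + \left(k - -4\right) = -8 + \left(k + 4\right) = -8 + \left(4 + k\right) = -4 + k$)
$a = 22$
$n{\left(T \right)} = -3 + \sqrt{2} \sqrt{T}$ ($n{\left(T \right)} = -3 + \sqrt{T + T} = -3 + \sqrt{2 T} = -3 + \sqrt{2} \sqrt{T}$)
$c{\left(b,V \right)} = 19 + \sqrt{2} \sqrt{V}$ ($c{\left(b,V \right)} = 22 + \left(-3 + \sqrt{2} \sqrt{V}\right) = 19 + \sqrt{2} \sqrt{V}$)
$\frac{1}{c{\left(p{\left(-7,-12 \right)},263 \right)} + A} = \frac{1}{\left(19 + \sqrt{2} \sqrt{263}\right) + 46771} = \frac{1}{\left(19 + \sqrt{526}\right) + 46771} = \frac{1}{46790 + \sqrt{526}}$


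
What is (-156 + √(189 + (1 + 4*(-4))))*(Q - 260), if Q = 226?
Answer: 5304 - 34*√174 ≈ 4855.5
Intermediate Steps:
(-156 + √(189 + (1 + 4*(-4))))*(Q - 260) = (-156 + √(189 + (1 + 4*(-4))))*(226 - 260) = (-156 + √(189 + (1 - 16)))*(-34) = (-156 + √(189 - 15))*(-34) = (-156 + √174)*(-34) = 5304 - 34*√174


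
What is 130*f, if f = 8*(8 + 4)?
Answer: 12480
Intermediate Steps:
f = 96 (f = 8*12 = 96)
130*f = 130*96 = 12480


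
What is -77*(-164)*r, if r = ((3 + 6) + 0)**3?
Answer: 9205812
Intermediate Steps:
r = 729 (r = (9 + 0)**3 = 9**3 = 729)
-77*(-164)*r = -77*(-164)*729 = -(-12628)*729 = -1*(-9205812) = 9205812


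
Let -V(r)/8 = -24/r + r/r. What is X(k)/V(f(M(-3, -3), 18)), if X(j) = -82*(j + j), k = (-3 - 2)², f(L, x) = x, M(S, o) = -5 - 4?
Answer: -3075/2 ≈ -1537.5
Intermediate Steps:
M(S, o) = -9
V(r) = -8 + 192/r (V(r) = -8*(-24/r + r/r) = -8*(-24/r + 1) = -8*(1 - 24/r) = -8 + 192/r)
k = 25 (k = (-5)² = 25)
X(j) = -164*j
X(k)/V(f(M(-3, -3), 18)) = (-164*25)/(-8 + 192/18) = -4100/(-8 + 192*(1/18)) = -4100/(-8 + 32/3) = -4100/8/3 = -4100*3/8 = -3075/2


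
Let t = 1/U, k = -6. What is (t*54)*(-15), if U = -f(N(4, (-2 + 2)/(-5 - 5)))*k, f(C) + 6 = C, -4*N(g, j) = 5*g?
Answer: 135/11 ≈ 12.273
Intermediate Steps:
N(g, j) = -5*g/4
f(C) = -6 + C
U = -66 (U = -(-6 - 5/4*4)*(-6) = -(-6 - 5)*(-6) = -(-11)*(-6) = -1*66 = -66)
t = -1/66 (t = 1/(-66) = -1/66 ≈ -0.015152)
(t*54)*(-15) = -1/66*54*(-15) = -9/11*(-15) = 135/11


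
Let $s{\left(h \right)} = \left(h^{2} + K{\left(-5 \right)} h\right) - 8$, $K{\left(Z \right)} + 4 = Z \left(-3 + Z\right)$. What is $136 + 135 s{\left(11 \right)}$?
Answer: $68851$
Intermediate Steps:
$K{\left(Z \right)} = -4 + Z \left(-3 + Z\right)$
$s{\left(h \right)} = -8 + h^{2} + 36 h$ ($s{\left(h \right)} = \left(h^{2} + \left(-4 + \left(-5\right)^{2} - -15\right) h\right) - 8 = \left(h^{2} + \left(-4 + 25 + 15\right) h\right) - 8 = \left(h^{2} + 36 h\right) - 8 = -8 + h^{2} + 36 h$)
$136 + 135 s{\left(11 \right)} = 136 + 135 \left(-8 + 11^{2} + 36 \cdot 11\right) = 136 + 135 \left(-8 + 121 + 396\right) = 136 + 135 \cdot 509 = 136 + 68715 = 68851$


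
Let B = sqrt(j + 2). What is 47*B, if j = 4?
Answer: 47*sqrt(6) ≈ 115.13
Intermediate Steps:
B = sqrt(6) (B = sqrt(4 + 2) = sqrt(6) ≈ 2.4495)
47*B = 47*sqrt(6)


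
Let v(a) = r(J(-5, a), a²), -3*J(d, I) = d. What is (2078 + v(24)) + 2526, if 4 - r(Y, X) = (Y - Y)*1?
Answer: 4608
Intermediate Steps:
J(d, I) = -d/3
r(Y, X) = 4 (r(Y, X) = 4 - (Y - Y) = 4 - 0 = 4 - 1*0 = 4 + 0 = 4)
v(a) = 4
(2078 + v(24)) + 2526 = (2078 + 4) + 2526 = 2082 + 2526 = 4608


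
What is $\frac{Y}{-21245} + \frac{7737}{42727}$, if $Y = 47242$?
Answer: $- \frac{1854136369}{907735115} \approx -2.0426$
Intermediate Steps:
$\frac{Y}{-21245} + \frac{7737}{42727} = \frac{47242}{-21245} + \frac{7737}{42727} = 47242 \left(- \frac{1}{21245}\right) + 7737 \cdot \frac{1}{42727} = - \frac{47242}{21245} + \frac{7737}{42727} = - \frac{1854136369}{907735115}$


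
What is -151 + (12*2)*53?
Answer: 1121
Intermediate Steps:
-151 + (12*2)*53 = -151 + 24*53 = -151 + 1272 = 1121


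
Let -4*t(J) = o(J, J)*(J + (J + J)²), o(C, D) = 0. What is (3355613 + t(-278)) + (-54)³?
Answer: 3198149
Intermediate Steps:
t(J) = 0 (t(J) = -0*(J + (J + J)²) = -0*(J + (2*J)²) = -0*(J + 4*J²) = -¼*0 = 0)
(3355613 + t(-278)) + (-54)³ = (3355613 + 0) + (-54)³ = 3355613 - 157464 = 3198149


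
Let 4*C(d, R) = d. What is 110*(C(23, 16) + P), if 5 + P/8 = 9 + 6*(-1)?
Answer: -2255/2 ≈ -1127.5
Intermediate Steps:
C(d, R) = d/4
P = -16 (P = -40 + 8*(9 + 6*(-1)) = -40 + 8*(9 - 6) = -40 + 8*3 = -40 + 24 = -16)
110*(C(23, 16) + P) = 110*((1/4)*23 - 16) = 110*(23/4 - 16) = 110*(-41/4) = -2255/2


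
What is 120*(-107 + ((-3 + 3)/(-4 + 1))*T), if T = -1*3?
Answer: -12840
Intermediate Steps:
T = -3
120*(-107 + ((-3 + 3)/(-4 + 1))*T) = 120*(-107 + ((-3 + 3)/(-4 + 1))*(-3)) = 120*(-107 + (0/(-3))*(-3)) = 120*(-107 + (0*(-1/3))*(-3)) = 120*(-107 + 0*(-3)) = 120*(-107 + 0) = 120*(-107) = -12840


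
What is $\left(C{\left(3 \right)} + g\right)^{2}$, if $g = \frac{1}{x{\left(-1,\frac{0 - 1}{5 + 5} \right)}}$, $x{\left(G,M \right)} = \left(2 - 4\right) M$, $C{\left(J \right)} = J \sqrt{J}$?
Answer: $52 + 30 \sqrt{3} \approx 103.96$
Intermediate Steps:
$C{\left(J \right)} = J^{\frac{3}{2}}$
$x{\left(G,M \right)} = - 2 M$
$g = 5$ ($g = \frac{1}{\left(-2\right) \frac{0 - 1}{5 + 5}} = \frac{1}{\left(-2\right) \left(- \frac{1}{10}\right)} = \frac{1}{\frac{1}{5}} = 5$)
$\left(C{\left(3 \right)} + g\right)^{2} = \left(3^{\frac{3}{2}} + 5\right)^{2} = \left(3 \sqrt{3} + 5\right)^{2} = \left(5 + 3 \sqrt{3}\right)^{2}$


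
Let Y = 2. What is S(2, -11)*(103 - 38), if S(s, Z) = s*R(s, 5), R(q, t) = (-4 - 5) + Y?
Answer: -910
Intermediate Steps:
R(q, t) = -7 (R(q, t) = (-4 - 5) + 2 = -9 + 2 = -7)
S(s, Z) = -7*s (S(s, Z) = s*(-7) = -7*s)
S(2, -11)*(103 - 38) = (-7*2)*(103 - 38) = -14*65 = -910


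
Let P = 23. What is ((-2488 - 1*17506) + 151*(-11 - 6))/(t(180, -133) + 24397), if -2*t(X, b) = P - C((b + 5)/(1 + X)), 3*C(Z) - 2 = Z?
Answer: -8167082/8827629 ≈ -0.92517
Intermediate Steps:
C(Z) = ⅔ + Z/3
t(X, b) = -67/6 + (5 + b)/(6*(1 + X)) (t(X, b) = -(23 - (⅔ + ((b + 5)/(1 + X))/3))/2 = -(23 - (⅔ + ((5 + b)/(1 + X))/3))/2 = -(23 - (⅔ + (5 + b)/(3*(1 + X))))/2 = -(23 + (-⅔ - (5 + b)/(3*(1 + X))))/2 = -(67/3 - (5 + b)/(3*(1 + X)))/2 = -67/6 + (5 + b)/(6*(1 + X)))
((-2488 - 1*17506) + 151*(-11 - 6))/(t(180, -133) + 24397) = ((-2488 - 1*17506) + 151*(-11 - 6))/((-62 - 133 - 67*180)/(6*(1 + 180)) + 24397) = ((-2488 - 17506) + 151*(-17))/((⅙)*(-62 - 133 - 12060)/181 + 24397) = (-19994 - 2567)/((⅙)*(1/181)*(-12255) + 24397) = -22561/(-4085/362 + 24397) = -22561/8827629/362 = -22561*362/8827629 = -8167082/8827629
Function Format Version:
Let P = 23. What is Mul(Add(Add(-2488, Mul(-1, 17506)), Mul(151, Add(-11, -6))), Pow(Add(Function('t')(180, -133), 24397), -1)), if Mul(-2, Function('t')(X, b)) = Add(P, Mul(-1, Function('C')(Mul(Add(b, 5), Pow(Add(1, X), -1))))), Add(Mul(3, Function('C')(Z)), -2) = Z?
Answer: Rational(-8167082, 8827629) ≈ -0.92517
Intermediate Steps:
Function('C')(Z) = Add(Rational(2, 3), Mul(Rational(1, 3), Z))
Function('t')(X, b) = Add(Rational(-67, 6), Mul(Rational(1, 6), Pow(Add(1, X), -1), Add(5, b))) (Function('t')(X, b) = Mul(Rational(-1, 2), Add(23, Mul(-1, Add(Rational(2, 3), Mul(Rational(1, 3), Mul(Add(b, 5), Pow(Add(1, X), -1))))))) = Mul(Rational(-1, 2), Add(23, Mul(-1, Add(Rational(2, 3), Mul(Rational(1, 3), Mul(Add(5, b), Pow(Add(1, X), -1))))))) = Mul(Rational(-1, 2), Add(23, Mul(-1, Add(Rational(2, 3), Mul(Rational(1, 3), Mul(Pow(Add(1, X), -1), Add(5, b))))))) = Mul(Rational(-1, 2), Add(23, Mul(-1, Add(Rational(2, 3), Mul(Rational(1, 3), Pow(Add(1, X), -1), Add(5, b)))))) = Mul(Rational(-1, 2), Add(23, Add(Rational(-2, 3), Mul(Rational(-1, 3), Pow(Add(1, X), -1), Add(5, b))))) = Mul(Rational(-1, 2), Add(Rational(67, 3), Mul(Rational(-1, 3), Pow(Add(1, X), -1), Add(5, b)))) = Add(Rational(-67, 6), Mul(Rational(1, 6), Pow(Add(1, X), -1), Add(5, b))))
Mul(Add(Add(-2488, Mul(-1, 17506)), Mul(151, Add(-11, -6))), Pow(Add(Function('t')(180, -133), 24397), -1)) = Mul(Add(Add(-2488, Mul(-1, 17506)), Mul(151, Add(-11, -6))), Pow(Add(Mul(Rational(1, 6), Pow(Add(1, 180), -1), Add(-62, -133, Mul(-67, 180))), 24397), -1)) = Mul(Add(Add(-2488, -17506), Mul(151, -17)), Pow(Add(Mul(Rational(1, 6), Pow(181, -1), Add(-62, -133, -12060)), 24397), -1)) = Mul(Add(-19994, -2567), Pow(Add(Mul(Rational(1, 6), Rational(1, 181), -12255), 24397), -1)) = Mul(-22561, Pow(Add(Rational(-4085, 362), 24397), -1)) = Mul(-22561, Pow(Rational(8827629, 362), -1)) = Mul(-22561, Rational(362, 8827629)) = Rational(-8167082, 8827629)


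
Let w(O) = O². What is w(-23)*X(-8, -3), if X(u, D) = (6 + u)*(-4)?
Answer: 4232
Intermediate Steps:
X(u, D) = -24 - 4*u
w(-23)*X(-8, -3) = (-23)²*(-24 - 4*(-8)) = 529*(-24 + 32) = 529*8 = 4232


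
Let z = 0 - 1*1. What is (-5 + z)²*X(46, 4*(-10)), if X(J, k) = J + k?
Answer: 216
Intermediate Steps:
z = -1 (z = 0 - 1 = -1)
(-5 + z)²*X(46, 4*(-10)) = (-5 - 1)²*(46 + 4*(-10)) = (-6)²*(46 - 40) = 36*6 = 216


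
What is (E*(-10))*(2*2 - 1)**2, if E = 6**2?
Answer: -3240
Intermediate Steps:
E = 36
(E*(-10))*(2*2 - 1)**2 = (36*(-10))*(2*2 - 1)**2 = -360*(4 - 1)**2 = -360*3**2 = -360*9 = -3240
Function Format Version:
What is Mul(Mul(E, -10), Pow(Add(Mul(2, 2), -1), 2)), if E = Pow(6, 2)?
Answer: -3240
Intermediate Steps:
E = 36
Mul(Mul(E, -10), Pow(Add(Mul(2, 2), -1), 2)) = Mul(Mul(36, -10), Pow(Add(Mul(2, 2), -1), 2)) = Mul(-360, Pow(Add(4, -1), 2)) = Mul(-360, Pow(3, 2)) = Mul(-360, 9) = -3240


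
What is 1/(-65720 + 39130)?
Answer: -1/26590 ≈ -3.7608e-5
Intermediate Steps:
1/(-65720 + 39130) = 1/(-26590) = -1/26590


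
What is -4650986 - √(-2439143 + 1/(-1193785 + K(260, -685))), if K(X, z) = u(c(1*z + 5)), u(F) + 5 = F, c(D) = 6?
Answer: -4650986 - I*√869018013569326398/596892 ≈ -4.651e+6 - 1561.8*I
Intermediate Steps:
u(F) = -5 + F
K(X, z) = 1 (K(X, z) = -5 + 6 = 1)
-4650986 - √(-2439143 + 1/(-1193785 + K(260, -685))) = -4650986 - √(-2439143 + 1/(-1193785 + 1)) = -4650986 - √(-2439143 + 1/(-1193784)) = -4650986 - √(-2439143 - 1/1193784) = -4650986 - √(-2911809887113/1193784) = -4650986 - I*√869018013569326398/596892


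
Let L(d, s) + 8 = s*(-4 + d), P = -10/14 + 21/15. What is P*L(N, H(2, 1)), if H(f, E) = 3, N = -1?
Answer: -552/35 ≈ -15.771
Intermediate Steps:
P = 24/35 (P = -10*1/14 + 21*(1/15) = -5/7 + 7/5 = 24/35 ≈ 0.68571)
L(d, s) = -8 + s*(-4 + d)
P*L(N, H(2, 1)) = 24*(-8 - 4*3 - 1*3)/35 = 24*(-8 - 12 - 3)/35 = (24/35)*(-23) = -552/35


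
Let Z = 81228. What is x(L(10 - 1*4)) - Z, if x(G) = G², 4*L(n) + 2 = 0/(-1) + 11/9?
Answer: -105271439/1296 ≈ -81228.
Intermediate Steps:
L(n) = -7/36 (L(n) = -½ + (0/(-1) + 11/9)/4 = -½ + (0*(-1) + 11*(⅑))/4 = -½ + (0 + 11/9)/4 = -½ + (¼)*(11/9) = -½ + 11/36 = -7/36)
x(L(10 - 1*4)) - Z = (-7/36)² - 1*81228 = 49/1296 - 81228 = -105271439/1296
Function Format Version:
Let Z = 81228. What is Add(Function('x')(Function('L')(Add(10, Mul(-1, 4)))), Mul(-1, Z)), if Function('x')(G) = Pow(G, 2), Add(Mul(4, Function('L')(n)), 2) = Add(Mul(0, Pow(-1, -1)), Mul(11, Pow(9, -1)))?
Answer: Rational(-105271439, 1296) ≈ -81228.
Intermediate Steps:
Function('L')(n) = Rational(-7, 36) (Function('L')(n) = Add(Rational(-1, 2), Mul(Rational(1, 4), Add(Mul(0, Pow(-1, -1)), Mul(11, Pow(9, -1))))) = Add(Rational(-1, 2), Mul(Rational(1, 4), Add(Mul(0, -1), Mul(11, Rational(1, 9))))) = Add(Rational(-1, 2), Mul(Rational(1, 4), Add(0, Rational(11, 9)))) = Add(Rational(-1, 2), Mul(Rational(1, 4), Rational(11, 9))) = Add(Rational(-1, 2), Rational(11, 36)) = Rational(-7, 36))
Add(Function('x')(Function('L')(Add(10, Mul(-1, 4)))), Mul(-1, Z)) = Add(Pow(Rational(-7, 36), 2), Mul(-1, 81228)) = Add(Rational(49, 1296), -81228) = Rational(-105271439, 1296)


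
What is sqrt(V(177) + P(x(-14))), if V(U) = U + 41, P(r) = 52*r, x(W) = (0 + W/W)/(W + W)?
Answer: sqrt(10591)/7 ≈ 14.702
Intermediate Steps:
x(W) = 1/(2*W) (x(W) = (0 + 1)/((2*W)) = 1*(1/(2*W)) = 1/(2*W))
V(U) = 41 + U
sqrt(V(177) + P(x(-14))) = sqrt((41 + 177) + 52*((1/2)/(-14))) = sqrt(218 + 52*((1/2)*(-1/14))) = sqrt(218 + 52*(-1/28)) = sqrt(218 - 13/7) = sqrt(1513/7) = sqrt(10591)/7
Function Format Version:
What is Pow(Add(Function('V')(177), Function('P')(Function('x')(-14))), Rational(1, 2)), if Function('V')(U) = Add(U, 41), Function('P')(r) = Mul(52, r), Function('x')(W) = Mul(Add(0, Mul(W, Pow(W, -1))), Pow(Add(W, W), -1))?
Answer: Mul(Rational(1, 7), Pow(10591, Rational(1, 2))) ≈ 14.702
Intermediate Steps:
Function('x')(W) = Mul(Rational(1, 2), Pow(W, -1)) (Function('x')(W) = Mul(Add(0, 1), Pow(Mul(2, W), -1)) = Mul(1, Mul(Rational(1, 2), Pow(W, -1))) = Mul(Rational(1, 2), Pow(W, -1)))
Function('V')(U) = Add(41, U)
Pow(Add(Function('V')(177), Function('P')(Function('x')(-14))), Rational(1, 2)) = Pow(Add(Add(41, 177), Mul(52, Mul(Rational(1, 2), Pow(-14, -1)))), Rational(1, 2)) = Pow(Add(218, Mul(52, Mul(Rational(1, 2), Rational(-1, 14)))), Rational(1, 2)) = Pow(Add(218, Mul(52, Rational(-1, 28))), Rational(1, 2)) = Pow(Add(218, Rational(-13, 7)), Rational(1, 2)) = Pow(Rational(1513, 7), Rational(1, 2)) = Mul(Rational(1, 7), Pow(10591, Rational(1, 2)))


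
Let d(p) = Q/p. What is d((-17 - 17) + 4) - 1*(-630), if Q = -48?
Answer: 3158/5 ≈ 631.60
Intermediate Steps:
d(p) = -48/p
d((-17 - 17) + 4) - 1*(-630) = -48/((-17 - 17) + 4) - 1*(-630) = -48/(-34 + 4) + 630 = -48/(-30) + 630 = -48*(-1/30) + 630 = 8/5 + 630 = 3158/5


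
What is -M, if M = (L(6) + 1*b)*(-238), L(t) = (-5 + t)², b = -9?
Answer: -1904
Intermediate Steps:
M = 1904 (M = ((-5 + 6)² + 1*(-9))*(-238) = (1² - 9)*(-238) = (1 - 9)*(-238) = -8*(-238) = 1904)
-M = -1*1904 = -1904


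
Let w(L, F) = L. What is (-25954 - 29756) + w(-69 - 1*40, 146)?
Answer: -55819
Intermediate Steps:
(-25954 - 29756) + w(-69 - 1*40, 146) = (-25954 - 29756) + (-69 - 1*40) = -55710 + (-69 - 40) = -55710 - 109 = -55819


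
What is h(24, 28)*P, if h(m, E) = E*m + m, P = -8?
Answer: -5568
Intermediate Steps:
h(m, E) = m + E*m
h(24, 28)*P = (24*(1 + 28))*(-8) = (24*29)*(-8) = 696*(-8) = -5568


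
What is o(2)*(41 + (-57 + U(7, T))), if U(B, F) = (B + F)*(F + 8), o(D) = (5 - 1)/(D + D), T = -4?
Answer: -4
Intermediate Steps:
o(D) = 2/D (o(D) = 4/((2*D)) = 4*(1/(2*D)) = 2/D)
U(B, F) = (8 + F)*(B + F) (U(B, F) = (B + F)*(8 + F) = (8 + F)*(B + F))
o(2)*(41 + (-57 + U(7, T))) = (2/2)*(41 + (-57 + ((-4)² + 8*7 + 8*(-4) + 7*(-4)))) = (2*(½))*(41 + (-57 + (16 + 56 - 32 - 28))) = 1*(41 + (-57 + 12)) = 1*(41 - 45) = 1*(-4) = -4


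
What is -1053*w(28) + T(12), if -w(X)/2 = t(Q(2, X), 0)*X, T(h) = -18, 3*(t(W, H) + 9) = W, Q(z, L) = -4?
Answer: -609354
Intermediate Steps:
t(W, H) = -9 + W/3
w(X) = 62*X/3 (w(X) = -2*(-9 + (⅓)*(-4))*X = -2*(-9 - 4/3)*X = -(-62)*X/3 = 62*X/3)
-1053*w(28) + T(12) = -21762*28 - 18 = -1053*1736/3 - 18 = -609336 - 18 = -609354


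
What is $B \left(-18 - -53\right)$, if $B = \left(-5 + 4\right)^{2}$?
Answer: $35$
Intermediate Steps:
$B = 1$ ($B = \left(-1\right)^{2} = 1$)
$B \left(-18 - -53\right) = 1 \left(-18 - -53\right) = 1 \left(-18 + 53\right) = 1 \cdot 35 = 35$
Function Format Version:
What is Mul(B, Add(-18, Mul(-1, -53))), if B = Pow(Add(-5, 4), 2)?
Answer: 35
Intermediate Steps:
B = 1 (B = Pow(-1, 2) = 1)
Mul(B, Add(-18, Mul(-1, -53))) = Mul(1, Add(-18, Mul(-1, -53))) = Mul(1, Add(-18, 53)) = Mul(1, 35) = 35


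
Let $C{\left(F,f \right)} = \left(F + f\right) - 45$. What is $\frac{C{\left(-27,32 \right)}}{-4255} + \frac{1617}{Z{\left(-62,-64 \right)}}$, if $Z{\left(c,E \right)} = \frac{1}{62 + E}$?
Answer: $- \frac{2752126}{851} \approx -3234.0$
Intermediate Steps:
$C{\left(F,f \right)} = -45 + F + f$
$\frac{C{\left(-27,32 \right)}}{-4255} + \frac{1617}{Z{\left(-62,-64 \right)}} = \frac{-45 - 27 + 32}{-4255} + \frac{1617}{\frac{1}{62 - 64}} = \left(-40\right) \left(- \frac{1}{4255}\right) + \frac{1617}{\frac{1}{-2}} = \frac{8}{851} + \frac{1617}{- \frac{1}{2}} = \frac{8}{851} + 1617 \left(-2\right) = \frac{8}{851} - 3234 = - \frac{2752126}{851}$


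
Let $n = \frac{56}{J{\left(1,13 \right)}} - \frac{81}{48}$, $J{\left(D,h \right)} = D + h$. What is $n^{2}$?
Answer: $\frac{1369}{256} \approx 5.3477$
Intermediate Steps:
$n = \frac{37}{16}$ ($n = \frac{56}{1 + 13} - \frac{81}{48} = \frac{56}{14} - \frac{27}{16} = 56 \cdot \frac{1}{14} - \frac{27}{16} = 4 - \frac{27}{16} = \frac{37}{16} \approx 2.3125$)
$n^{2} = \left(\frac{37}{16}\right)^{2} = \frac{1369}{256}$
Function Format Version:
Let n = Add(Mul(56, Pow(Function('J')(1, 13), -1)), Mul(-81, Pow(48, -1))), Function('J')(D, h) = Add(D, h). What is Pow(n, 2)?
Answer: Rational(1369, 256) ≈ 5.3477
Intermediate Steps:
n = Rational(37, 16) (n = Add(Mul(56, Pow(Add(1, 13), -1)), Mul(-81, Pow(48, -1))) = Add(Mul(56, Pow(14, -1)), Mul(-81, Rational(1, 48))) = Add(Mul(56, Rational(1, 14)), Rational(-27, 16)) = Add(4, Rational(-27, 16)) = Rational(37, 16) ≈ 2.3125)
Pow(n, 2) = Pow(Rational(37, 16), 2) = Rational(1369, 256)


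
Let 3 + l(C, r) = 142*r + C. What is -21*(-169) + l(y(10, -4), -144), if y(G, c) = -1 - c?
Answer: -16899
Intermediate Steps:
l(C, r) = -3 + C + 142*r (l(C, r) = -3 + (142*r + C) = -3 + (C + 142*r) = -3 + C + 142*r)
-21*(-169) + l(y(10, -4), -144) = -21*(-169) + (-3 + (-1 - 1*(-4)) + 142*(-144)) = 3549 + (-3 + (-1 + 4) - 20448) = 3549 + (-3 + 3 - 20448) = 3549 - 20448 = -16899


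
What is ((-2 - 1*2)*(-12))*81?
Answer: 3888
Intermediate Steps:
((-2 - 1*2)*(-12))*81 = ((-2 - 2)*(-12))*81 = -4*(-12)*81 = 48*81 = 3888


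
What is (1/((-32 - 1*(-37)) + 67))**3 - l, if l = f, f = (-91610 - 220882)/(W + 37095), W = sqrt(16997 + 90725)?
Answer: 4326651410854823/513563606982144 - 312492*sqrt(107722)/1375931303 ≈ 8.3502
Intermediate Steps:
W = sqrt(107722) ≈ 328.21
f = -312492/(37095 + sqrt(107722)) (f = (-91610 - 220882)/(sqrt(107722) + 37095) = -312492/(37095 + sqrt(107722)) ≈ -8.3502)
l = -11591890740/1375931303 + 312492*sqrt(107722)/1375931303 ≈ -8.3502
(1/((-32 - 1*(-37)) + 67))**3 - l = (1/((-32 - 1*(-37)) + 67))**3 - (-11591890740/1375931303 + 312492*sqrt(107722)/1375931303) = (1/((-32 + 37) + 67))**3 + (11591890740/1375931303 - 312492*sqrt(107722)/1375931303) = (1/(5 + 67))**3 + (11591890740/1375931303 - 312492*sqrt(107722)/1375931303) = (1/72)**3 + (11591890740/1375931303 - 312492*sqrt(107722)/1375931303) = 1/373248 + (11591890740/1375931303 - 312492*sqrt(107722)/1375931303) = 4326651410854823/513563606982144 - 312492*sqrt(107722)/1375931303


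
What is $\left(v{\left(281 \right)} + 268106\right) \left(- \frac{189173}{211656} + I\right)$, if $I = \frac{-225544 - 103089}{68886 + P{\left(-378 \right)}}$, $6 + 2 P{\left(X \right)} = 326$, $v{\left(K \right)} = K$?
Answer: $- \frac{482039302284407}{317695656} \approx -1.5173 \cdot 10^{6}$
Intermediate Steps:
$P{\left(X \right)} = 160$ ($P{\left(X \right)} = -3 + \frac{1}{2} \cdot 326 = -3 + 163 = 160$)
$I = - \frac{328633}{69046}$ ($I = \frac{-225544 - 103089}{68886 + 160} = - \frac{328633}{69046} \approx -4.7596$)
$\left(v{\left(281 \right)} + 268106\right) \left(- \frac{189173}{211656} + I\right) = \left(281 + 268106\right) \left(- \frac{189173}{211656} - \frac{328633}{69046}\right) = 268387 \left(\left(-189173\right) \frac{1}{211656} - \frac{328633}{69046}\right) = 268387 \left(- \frac{189173}{211656} - \frac{328633}{69046}\right) = 268387 \left(- \frac{41309392603}{7307000088}\right) = - \frac{482039302284407}{317695656}$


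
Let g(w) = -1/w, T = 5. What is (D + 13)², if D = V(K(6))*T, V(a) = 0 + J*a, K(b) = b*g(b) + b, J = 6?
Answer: 26569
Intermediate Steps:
K(b) = -1 + b (K(b) = b*(-1/b) + b = -1 + b)
V(a) = 6*a (V(a) = 0 + 6*a = 6*a)
D = 150 (D = (6*(-1 + 6))*5 = (6*5)*5 = 30*5 = 150)
(D + 13)² = (150 + 13)² = 163² = 26569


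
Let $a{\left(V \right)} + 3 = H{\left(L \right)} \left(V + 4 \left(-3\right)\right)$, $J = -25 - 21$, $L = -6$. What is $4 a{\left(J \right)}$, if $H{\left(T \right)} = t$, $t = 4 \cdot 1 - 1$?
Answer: $-708$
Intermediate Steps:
$J = -46$
$t = 3$ ($t = 4 - 1 = 3$)
$H{\left(T \right)} = 3$
$a{\left(V \right)} = -39 + 3 V$ ($a{\left(V \right)} = -3 + 3 \left(V + 4 \left(-3\right)\right) = -3 + 3 \left(V - 12\right) = -3 + 3 \left(-12 + V\right) = -3 + \left(-36 + 3 V\right) = -39 + 3 V$)
$4 a{\left(J \right)} = 4 \left(-39 + 3 \left(-46\right)\right) = 4 \left(-39 - 138\right) = 4 \left(-177\right) = -708$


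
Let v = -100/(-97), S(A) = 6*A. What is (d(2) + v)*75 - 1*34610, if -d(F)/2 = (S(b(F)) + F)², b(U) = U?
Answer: -6201470/97 ≈ -63933.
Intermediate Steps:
v = 100/97 (v = -100*(-1/97) = 100/97 ≈ 1.0309)
d(F) = -98*F² (d(F) = -2*(6*F + F)² = -2*49*F² = -98*F²)
(d(2) + v)*75 - 1*34610 = (-98*2² + 100/97)*75 - 1*34610 = (-98*4 + 100/97)*75 - 34610 = (-392 + 100/97)*75 - 34610 = -37924/97*75 - 34610 = -2844300/97 - 34610 = -6201470/97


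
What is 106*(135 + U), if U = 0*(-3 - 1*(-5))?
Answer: 14310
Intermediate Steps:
U = 0 (U = 0*(-3 + 5) = 0*2 = 0)
106*(135 + U) = 106*(135 + 0) = 106*135 = 14310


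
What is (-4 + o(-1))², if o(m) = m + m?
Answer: 36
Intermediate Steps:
o(m) = 2*m
(-4 + o(-1))² = (-4 + 2*(-1))² = (-4 - 2)² = (-6)² = 36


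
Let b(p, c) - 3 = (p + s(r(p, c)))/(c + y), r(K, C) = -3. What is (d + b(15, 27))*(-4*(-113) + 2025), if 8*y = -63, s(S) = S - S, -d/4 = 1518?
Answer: -766579483/51 ≈ -1.5031e+7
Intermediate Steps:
d = -6072 (d = -4*1518 = -6072)
s(S) = 0
y = -63/8 (y = (⅛)*(-63) = -63/8 ≈ -7.8750)
b(p, c) = 3 + p/(-63/8 + c) (b(p, c) = 3 + (p + 0)/(c - 63/8) = 3 + p/(-63/8 + c))
(d + b(15, 27))*(-4*(-113) + 2025) = (-6072 + (-189 + 8*15 + 24*27)/(-63 + 8*27))*(-4*(-113) + 2025) = (-6072 + (-189 + 120 + 648)/(-63 + 216))*(452 + 2025) = (-6072 + 579/153)*2477 = (-6072 + (1/153)*579)*2477 = (-6072 + 193/51)*2477 = -309479/51*2477 = -766579483/51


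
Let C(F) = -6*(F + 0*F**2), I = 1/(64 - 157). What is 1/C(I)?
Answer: 31/2 ≈ 15.500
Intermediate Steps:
I = -1/93 (I = 1/(-93) = -1/93 ≈ -0.010753)
C(F) = -6*F (C(F) = -6*(F + 0) = -6*F)
1/C(I) = 1/(-6*(-1/93)) = 1/(2/31) = 31/2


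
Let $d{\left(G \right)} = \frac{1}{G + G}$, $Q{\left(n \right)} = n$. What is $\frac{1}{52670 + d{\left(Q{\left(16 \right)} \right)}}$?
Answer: $\frac{32}{1685441} \approx 1.8986 \cdot 10^{-5}$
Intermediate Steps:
$d{\left(G \right)} = \frac{1}{2 G}$
$\frac{1}{52670 + d{\left(Q{\left(16 \right)} \right)}} = \frac{1}{52670 + \frac{1}{2 \cdot 16}} = \frac{1}{52670 + \frac{1}{2} \cdot \frac{1}{16}} = \frac{1}{52670 + \frac{1}{32}} = \frac{1}{\frac{1685441}{32}} = \frac{32}{1685441}$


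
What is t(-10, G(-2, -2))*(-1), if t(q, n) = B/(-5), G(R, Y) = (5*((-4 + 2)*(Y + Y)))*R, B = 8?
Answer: 8/5 ≈ 1.6000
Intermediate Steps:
G(R, Y) = -20*R*Y (G(R, Y) = (5*(-4*Y))*R = (-20*Y)*R = -20*R*Y)
t(q, n) = -8/5 (t(q, n) = 8/(-5) = 8*(-1/5) = -8/5)
t(-10, G(-2, -2))*(-1) = -8/5*(-1) = 8/5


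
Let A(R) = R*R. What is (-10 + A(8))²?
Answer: 2916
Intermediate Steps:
A(R) = R²
(-10 + A(8))² = (-10 + 8²)² = (-10 + 64)² = 54² = 2916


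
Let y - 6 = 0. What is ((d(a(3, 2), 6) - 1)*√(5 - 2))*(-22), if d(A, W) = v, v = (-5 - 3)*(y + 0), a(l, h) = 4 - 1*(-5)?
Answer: 1078*√3 ≈ 1867.2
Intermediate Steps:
a(l, h) = 9 (a(l, h) = 4 + 5 = 9)
y = 6 (y = 6 + 0 = 6)
v = -48 (v = (-5 - 3)*(6 + 0) = -8*6 = -48)
d(A, W) = -48
((d(a(3, 2), 6) - 1)*√(5 - 2))*(-22) = ((-48 - 1)*√(5 - 2))*(-22) = -49*√3*(-22) = 1078*√3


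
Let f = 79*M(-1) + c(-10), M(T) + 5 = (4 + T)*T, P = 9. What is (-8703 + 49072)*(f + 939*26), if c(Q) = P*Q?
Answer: 956422348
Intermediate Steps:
M(T) = -5 + T*(4 + T) (M(T) = -5 + (4 + T)*T = -5 + T*(4 + T))
c(Q) = 9*Q
f = -722 (f = 79*(-5 + (-1)² + 4*(-1)) + 9*(-10) = 79*(-5 + 1 - 4) - 90 = 79*(-8) - 90 = -632 - 90 = -722)
(-8703 + 49072)*(f + 939*26) = (-8703 + 49072)*(-722 + 939*26) = 40369*(-722 + 24414) = 40369*23692 = 956422348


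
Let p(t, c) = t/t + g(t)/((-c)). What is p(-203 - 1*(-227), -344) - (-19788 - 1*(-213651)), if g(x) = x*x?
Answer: -8335994/43 ≈ -1.9386e+5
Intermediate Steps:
g(x) = x²
p(t, c) = 1 - t²/c (p(t, c) = t/t + t²/((-c)) = 1 + t²*(-1/c) = 1 - t²/c)
p(-203 - 1*(-227), -344) - (-19788 - 1*(-213651)) = (-344 - (-203 - 1*(-227))²)/(-344) - (-19788 - 1*(-213651)) = -(-344 - (-203 + 227)²)/344 - (-19788 + 213651) = -(-344 - 1*24²)/344 - 1*193863 = -(-344 - 1*576)/344 - 193863 = -(-344 - 576)/344 - 193863 = -1/344*(-920) - 193863 = 115/43 - 193863 = -8335994/43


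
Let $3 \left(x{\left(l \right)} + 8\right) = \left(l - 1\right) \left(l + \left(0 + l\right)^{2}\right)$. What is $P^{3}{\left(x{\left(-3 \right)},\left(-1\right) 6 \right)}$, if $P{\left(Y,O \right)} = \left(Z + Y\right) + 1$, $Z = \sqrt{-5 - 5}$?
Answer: $-2925 + 665 i \sqrt{10} \approx -2925.0 + 2102.9 i$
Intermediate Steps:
$Z = i \sqrt{10}$ ($Z = \sqrt{-10} = i \sqrt{10} \approx 3.1623 i$)
$x{\left(l \right)} = -8 + \frac{\left(-1 + l\right) \left(l + l^{2}\right)}{3}$ ($x{\left(l \right)} = -8 + \frac{\left(l - 1\right) \left(l + \left(0 + l\right)^{2}\right)}{3} = -8 + \frac{\left(-1 + l\right) \left(l + l^{2}\right)}{3}$)
$P{\left(Y,O \right)} = 1 + Y + i \sqrt{10}$ ($P{\left(Y,O \right)} = \left(i \sqrt{10} + Y\right) + 1 = \left(Y + i \sqrt{10}\right) + 1 = 1 + Y + i \sqrt{10}$)
$P^{3}{\left(x{\left(-3 \right)},\left(-1\right) 6 \right)} = \left(1 - \left(7 + 9\right) + i \sqrt{10}\right)^{3} = \left(1 + \left(-8 + 1 + \frac{1}{3} \left(-27\right)\right) + i \sqrt{10}\right)^{3} = \left(1 - 16 + i \sqrt{10}\right)^{3} = \left(-15 + i \sqrt{10}\right)^{3}$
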